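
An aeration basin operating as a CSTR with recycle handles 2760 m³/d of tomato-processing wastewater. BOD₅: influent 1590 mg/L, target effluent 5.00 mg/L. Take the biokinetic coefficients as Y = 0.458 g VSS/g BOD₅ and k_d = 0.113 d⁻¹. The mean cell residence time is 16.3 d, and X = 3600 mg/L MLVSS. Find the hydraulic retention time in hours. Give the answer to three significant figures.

Rearranging the biomass balance for a CMAS with decay, V = Y·Q·ΔS·θ_c / [X·(1+k_d θ_c)] = 0.458 × 2760 × (1590 − 5.00) × 16.3 / [3600 × (1 + 0.113 × 16.3)] = 3.27×10^7 / 10231 = 3192 m³.
Hydraulic retention time τ = V/Q = 3192 / 2760 = 1.157 d = 27.76 h.

τ ≈ 27.8 h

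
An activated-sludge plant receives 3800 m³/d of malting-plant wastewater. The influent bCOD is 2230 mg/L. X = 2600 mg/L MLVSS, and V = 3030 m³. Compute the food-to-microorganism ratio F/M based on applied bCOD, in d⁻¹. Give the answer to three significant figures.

F/M ≈ 1.08 d⁻¹

F/M = applied load / biomass = Q·S₀/(V·X) = 3800 × 2230 / (3030 × 2600) = 1.076 d⁻¹.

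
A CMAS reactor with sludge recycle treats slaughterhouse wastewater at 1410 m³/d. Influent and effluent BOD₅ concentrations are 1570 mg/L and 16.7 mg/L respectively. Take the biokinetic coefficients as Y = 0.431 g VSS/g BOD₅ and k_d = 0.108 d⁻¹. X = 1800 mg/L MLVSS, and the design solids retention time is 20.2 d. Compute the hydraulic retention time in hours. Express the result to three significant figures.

τ ≈ 56.7 h

Steady-state biomass mass balance: V·X·(1 + k_d·θ_c) = Y·Q·(S₀ − S)·θ_c, so V = 0.431 × 1410 × (1570 − 16.7) × 20.2 / [1800 × (1 + 0.108 × 20.2)] = 1.91×10^7 / 5727 = 3330 m³.
HRT = V/Q = 3330 m³ / 1410 m³·d⁻¹ = 2.361 d × 24 = 56.67 h.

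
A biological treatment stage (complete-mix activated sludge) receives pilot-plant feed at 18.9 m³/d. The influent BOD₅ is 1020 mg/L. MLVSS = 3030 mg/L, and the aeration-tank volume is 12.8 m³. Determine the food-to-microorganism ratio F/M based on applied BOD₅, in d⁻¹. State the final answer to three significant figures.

F/M = Q·S₀ / (V·X) = 18.9 × 1020 / (12.80 × 3030) = 0.4971 g BOD₅·(g VSS·d)⁻¹.

F/M ≈ 0.497 d⁻¹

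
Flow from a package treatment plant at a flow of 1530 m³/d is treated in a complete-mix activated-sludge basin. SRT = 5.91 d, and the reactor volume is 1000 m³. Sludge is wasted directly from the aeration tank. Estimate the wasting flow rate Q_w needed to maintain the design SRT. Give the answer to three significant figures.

Wasting from the aeration tank: Q_w = V / θ_c = 1000 / 5.91 = 169.2 m³/d.

Q_w ≈ 169 m³/d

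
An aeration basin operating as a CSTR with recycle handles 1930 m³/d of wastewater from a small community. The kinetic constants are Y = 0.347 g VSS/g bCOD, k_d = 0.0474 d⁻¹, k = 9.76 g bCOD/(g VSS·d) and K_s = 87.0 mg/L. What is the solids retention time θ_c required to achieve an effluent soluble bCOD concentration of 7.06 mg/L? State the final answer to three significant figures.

At the target effluent, Y k S/(K_s+S) = 0.347×9.76×7.06/94.06 = 0.2542 d⁻¹.
θ_c = 1/(μ − k_d) = 1/(0.2542 − 0.0474) = 1/0.2068 = 4.836 d.

θ_c ≈ 4.84 d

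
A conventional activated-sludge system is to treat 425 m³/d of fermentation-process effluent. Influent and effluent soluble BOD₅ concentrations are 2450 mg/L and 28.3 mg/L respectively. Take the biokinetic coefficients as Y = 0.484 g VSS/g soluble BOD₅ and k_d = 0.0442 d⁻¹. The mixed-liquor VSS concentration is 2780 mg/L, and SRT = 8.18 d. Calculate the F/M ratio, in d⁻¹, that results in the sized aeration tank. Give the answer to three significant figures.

F/M ≈ 0.348 d⁻¹

Rearranging the biomass balance for a CMAS with decay, V = Y·Q·ΔS·θ_c / [X·(1+k_d θ_c)] = 0.484 × 425 × (2450 − 28.3) × 8.18 / [2780 × (1 + 0.0442 × 8.18)] = 4.07×10^6 / 3785 = 1077 m³.
Food-to-microorganism ratio F/M = Q S₀ / (V X) = 425 × 2450 / (1077 × 2780) = 0.3479 d⁻¹.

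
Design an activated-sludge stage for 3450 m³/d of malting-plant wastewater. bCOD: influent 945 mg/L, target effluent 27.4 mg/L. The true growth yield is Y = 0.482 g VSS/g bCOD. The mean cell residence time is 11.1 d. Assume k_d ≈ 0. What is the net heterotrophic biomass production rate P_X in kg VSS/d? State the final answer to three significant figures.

P_X ≈ 1530 kg VSS/d

With endogenous decay neglected, the observed yield equals the true yield: Y_obs = Y = 0.482 g VSS/g bCOD.
ΔS = 945 − 27.4 = 917.6 mg/L, so the substrate removal rate is 3450 × 917.6/1000 = 3166 kg bCOD/d.
P_X = Y_obs · Q(S₀ − S) = 0.4820 × 3166 = 1526 kg VSS/d.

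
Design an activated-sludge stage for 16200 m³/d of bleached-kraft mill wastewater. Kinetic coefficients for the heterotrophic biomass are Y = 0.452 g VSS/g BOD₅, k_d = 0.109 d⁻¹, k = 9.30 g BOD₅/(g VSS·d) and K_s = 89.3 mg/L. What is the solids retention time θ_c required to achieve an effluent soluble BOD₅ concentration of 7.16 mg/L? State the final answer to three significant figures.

Specific growth rate at S = 7.16 mg/L: μ = YkS/(K_s+S) = 0.452·9.30·7.16/(89.3+7.16) = 0.3120 d⁻¹.
θ_c = 1/(μ − k_d) = 1/(0.3120 − 0.109) = 1/0.2030 = 4.926 d.

θ_c ≈ 4.93 d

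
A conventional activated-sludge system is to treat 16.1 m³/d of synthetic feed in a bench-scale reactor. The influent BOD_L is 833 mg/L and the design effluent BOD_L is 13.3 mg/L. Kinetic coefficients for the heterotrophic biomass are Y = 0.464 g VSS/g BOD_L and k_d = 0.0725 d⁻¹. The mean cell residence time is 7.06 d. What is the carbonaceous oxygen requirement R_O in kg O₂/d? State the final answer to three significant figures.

R_O ≈ 7.45 kg O₂/d

Y_obs = Y / (1 + k_d θ_c) = 0.464 / (1 + 0.0725 × 7.06) = 0.464 / 1.512 = 0.3069.
Mass of BOD_L removed per day: Q(S₀ − S) = 16.1 × 819.7 g/m³ = 13.20 kg/d.
Net sludge production P_X = 0.3069 × 13.20 = 4.050 kg VSS/d.
Carbonaceous O₂ demand = substrate oxidised − cell-mass equivalent = 13.20 − 1.42 × 4.050 = 7.446 kg O₂/d.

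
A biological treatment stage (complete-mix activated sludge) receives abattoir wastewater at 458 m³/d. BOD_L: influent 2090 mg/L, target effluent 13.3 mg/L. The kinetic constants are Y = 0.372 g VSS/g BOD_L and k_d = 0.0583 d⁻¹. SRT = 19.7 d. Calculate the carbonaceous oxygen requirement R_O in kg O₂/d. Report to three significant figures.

The observed yield is Y_obs = Y/(1 + k_d·θ_c) = 0.372 / (1 + 0.0583 × 19.7) = 0.372 / 2.149 = 0.1731 g VSS per g BOD_L removed.
Q·(S₀ − S) = 458 × (2090 − 13.3) × 10⁻³ = 951.1 kg/d removed.
P_X = Y_obs·Q·(S₀ − S) = 0.1731 × 951.1 = 164.7 kg VSS/d.
R_O = Q·(S₀ − S) − 1.42·P_X = 951.1 − 1.42 × 164.7 = 717.3 kg O₂/d.

R_O ≈ 717 kg O₂/d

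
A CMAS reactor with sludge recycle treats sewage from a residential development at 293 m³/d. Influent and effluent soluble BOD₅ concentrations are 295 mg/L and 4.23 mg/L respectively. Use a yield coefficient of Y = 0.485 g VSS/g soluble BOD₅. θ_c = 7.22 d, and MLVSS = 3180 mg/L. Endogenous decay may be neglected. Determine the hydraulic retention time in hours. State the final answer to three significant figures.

τ ≈ 7.68 h

V·X = Y·Q·ΔS·θ_c gives V = 0.485 × 293 × (295 − 4.23) × 7.22 / 3180 = 93.81 m³.
Hydraulic retention time τ = V/Q = 93.81 / 293 = 0.3202 d = 7.684 h.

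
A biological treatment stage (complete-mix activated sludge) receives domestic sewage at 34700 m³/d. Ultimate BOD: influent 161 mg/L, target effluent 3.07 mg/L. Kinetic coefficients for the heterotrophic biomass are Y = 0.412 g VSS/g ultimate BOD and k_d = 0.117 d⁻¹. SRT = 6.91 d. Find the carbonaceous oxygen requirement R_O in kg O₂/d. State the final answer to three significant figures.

R_O ≈ 3710 kg O₂/d

Correct the yield for decay: Y_obs = Y/(1 + k_d θ_c) = 0.412 / (1 + 0.117 × 6.91) = 0.412 / 1.808 = 0.2278.
Mass of ultimate BOD removed per day: Q(S₀ − S) = 34700 × 157.9 g/m³ = 5480 kg/d.
P_X = Y_obs·Q·(S₀ − S) = 0.2278 × 5480 = 1248 kg VSS/d.
R_O = Q·(S₀ − S) − 1.42·P_X = 5480 − 1.42 × 1248 = 3707 kg O₂/d.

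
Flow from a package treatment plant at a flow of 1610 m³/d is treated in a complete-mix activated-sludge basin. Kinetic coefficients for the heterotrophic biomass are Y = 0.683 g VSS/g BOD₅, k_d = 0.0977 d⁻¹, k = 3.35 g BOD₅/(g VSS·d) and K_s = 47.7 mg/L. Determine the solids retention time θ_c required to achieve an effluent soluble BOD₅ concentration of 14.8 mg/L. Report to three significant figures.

θ_c ≈ 2.25 d

At the target effluent, Y k S/(K_s+S) = 0.683×3.35×14.8/62.50 = 0.5418 d⁻¹.
Then 1/θ_c = μ − k_d = 0.5418 − 0.0977 = 0.4441 d⁻¹, giving θ_c = 2.252 d.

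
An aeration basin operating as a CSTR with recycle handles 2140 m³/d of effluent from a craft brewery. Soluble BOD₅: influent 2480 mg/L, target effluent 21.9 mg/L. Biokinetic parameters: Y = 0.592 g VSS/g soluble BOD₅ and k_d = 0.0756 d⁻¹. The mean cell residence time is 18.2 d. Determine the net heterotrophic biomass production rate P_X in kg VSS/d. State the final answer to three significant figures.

Correct the yield for decay: Y_obs = Y/(1 + k_d θ_c) = 0.592 / (1 + 0.0756 × 18.2) = 0.592 / 2.376 = 0.2492.
Mass of soluble BOD₅ removed per day: Q(S₀ − S) = 2140 × 2458 g/m³ = 5260 kg/d.
Biomass produced: P_X = Y_obs·Q·ΔS = 0.2492 × 5260 ≈ 1311 kg VSS/d.

P_X ≈ 1310 kg VSS/d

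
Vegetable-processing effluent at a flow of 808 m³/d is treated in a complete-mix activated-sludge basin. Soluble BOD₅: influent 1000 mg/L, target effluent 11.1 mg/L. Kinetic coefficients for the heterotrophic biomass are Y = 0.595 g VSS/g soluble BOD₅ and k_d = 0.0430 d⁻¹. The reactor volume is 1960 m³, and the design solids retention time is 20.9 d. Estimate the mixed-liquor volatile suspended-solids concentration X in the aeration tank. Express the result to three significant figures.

X ≈ 2670 mg/L

From V·X·(1 + k_d·θ_c) = Y·Q·(S₀ − S)·θ_c: X = 0.595 × 808 × (1000 − 11.1) × 20.9 / [1960 × (1 + 0.0430 × 20.9)] = 2670 mg/L.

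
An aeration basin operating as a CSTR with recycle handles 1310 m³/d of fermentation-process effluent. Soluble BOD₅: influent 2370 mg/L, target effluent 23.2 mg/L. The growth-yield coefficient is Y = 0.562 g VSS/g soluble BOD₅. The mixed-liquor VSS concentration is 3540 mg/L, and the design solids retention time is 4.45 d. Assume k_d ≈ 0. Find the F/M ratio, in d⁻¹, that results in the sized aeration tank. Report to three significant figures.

V·X = Y·Q·ΔS·θ_c gives V = 0.562 × 1310 × (2370 − 23.2) × 4.45 / 3540 = 2172 m³.
Food-to-microorganism ratio F/M = Q S₀ / (V X) = 1310 × 2370 / (2172 × 3540) = 0.4038 d⁻¹.

F/M ≈ 0.404 d⁻¹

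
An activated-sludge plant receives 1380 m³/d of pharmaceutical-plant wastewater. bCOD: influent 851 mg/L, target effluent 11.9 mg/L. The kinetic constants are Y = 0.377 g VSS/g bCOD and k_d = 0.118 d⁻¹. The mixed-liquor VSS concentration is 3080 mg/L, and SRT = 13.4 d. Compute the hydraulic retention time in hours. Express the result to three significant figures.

Steady-state biomass mass balance: V·X·(1 + k_d·θ_c) = Y·Q·(S₀ − S)·θ_c, so V = 0.377 × 1380 × (851 − 11.9) × 13.4 / [3080 × (1 + 0.118 × 13.4)] = 5.85×10^6 / 7950 = 735.8 m³.
HRT = V/Q = 735.8 m³ / 1380 m³·d⁻¹ = 0.5332 d × 24 = 12.80 h.

τ ≈ 12.8 h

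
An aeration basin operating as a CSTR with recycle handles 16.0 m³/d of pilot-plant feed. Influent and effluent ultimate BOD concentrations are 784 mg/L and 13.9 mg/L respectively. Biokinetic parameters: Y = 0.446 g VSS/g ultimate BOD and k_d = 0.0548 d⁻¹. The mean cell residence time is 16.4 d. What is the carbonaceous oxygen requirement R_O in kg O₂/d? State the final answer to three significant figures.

R_O ≈ 8.21 kg O₂/d

The observed yield is Y_obs = Y/(1 + k_d·θ_c) = 0.446 / (1 + 0.0548 × 16.4) = 0.446 / 1.899 = 0.2349 g VSS per g ultimate BOD removed.
ΔS = 784 − 13.9 = 770.1 mg/L, so the substrate removal rate is 16.0 × 770.1/1000 = 12.32 kg ultimate BOD/d.
Biomass synthesised: P_X = Y_obs × 12.32 = 2.894 kg VSS/d.
R_O = Q·ΔS − 1.42 P_X = 12.32 − 4.110 = 8.212 kg O₂/d.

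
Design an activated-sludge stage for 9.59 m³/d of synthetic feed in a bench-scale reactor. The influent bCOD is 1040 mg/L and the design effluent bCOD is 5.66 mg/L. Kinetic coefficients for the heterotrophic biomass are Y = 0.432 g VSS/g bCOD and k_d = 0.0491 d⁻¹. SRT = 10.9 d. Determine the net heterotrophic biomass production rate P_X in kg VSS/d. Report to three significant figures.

Correct the yield for decay: Y_obs = Y/(1 + k_d θ_c) = 0.432 / (1 + 0.0491 × 10.9) = 0.432 / 1.535 = 0.2814.
Q·(S₀ − S) = 9.59 × (1040 − 5.66) × 10⁻³ = 9.919 kg/d removed.
So the net sludge growth is P_X = 0.2814 × 9.919 = 2.791 kg VSS/d.

P_X ≈ 2.79 kg VSS/d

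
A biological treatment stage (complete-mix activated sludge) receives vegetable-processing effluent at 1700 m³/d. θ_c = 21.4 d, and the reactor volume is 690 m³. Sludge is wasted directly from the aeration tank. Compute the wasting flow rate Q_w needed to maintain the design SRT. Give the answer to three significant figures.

Q_w ≈ 32.2 m³/d

Wasting from the aeration tank: Q_w = V / θ_c = 690.0 / 21.4 = 32.24 m³/d.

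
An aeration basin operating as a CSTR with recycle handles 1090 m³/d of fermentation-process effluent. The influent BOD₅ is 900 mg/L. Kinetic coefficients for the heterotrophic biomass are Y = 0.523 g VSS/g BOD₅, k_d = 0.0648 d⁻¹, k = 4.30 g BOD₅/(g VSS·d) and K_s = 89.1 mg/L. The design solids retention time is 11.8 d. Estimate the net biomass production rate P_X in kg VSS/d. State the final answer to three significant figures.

From the Monod/SRT balance for a CMAS, S = K_s·(1+k_d θ_c)/[θ_c·(Y k − k_d) − 1] = 89.1 × (1 + 0.0648 × 11.8) / [11.8 × (0.523 × 4.30 − 0.0648) − 1] = 157.2 / 24.77 = 6.347 mg/L.
The observed yield is Y_obs = Y/(1 + k_d·θ_c) = 0.523 / (1 + 0.0648 × 11.8) = 0.523 / 1.765 = 0.2964 g VSS per g BOD₅ removed.
Mass of BOD₅ removed per day: Q(S₀ − S) = 1090 × 893.6 g/m³ = 974.1 kg/d.
Biomass produced: P_X = Y_obs·Q·ΔS = 0.2964 × 974.1 ≈ 288.7 kg VSS/d.

P_X ≈ 289 kg VSS/d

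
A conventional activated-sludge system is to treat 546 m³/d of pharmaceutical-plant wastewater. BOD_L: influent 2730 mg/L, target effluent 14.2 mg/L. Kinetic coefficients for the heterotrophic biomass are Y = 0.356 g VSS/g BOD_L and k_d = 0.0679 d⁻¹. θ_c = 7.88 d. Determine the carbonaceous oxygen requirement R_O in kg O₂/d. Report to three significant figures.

Correct the yield for decay: Y_obs = Y/(1 + k_d θ_c) = 0.356 / (1 + 0.0679 × 7.88) = 0.356 / 1.535 = 0.2319.
Substrate removed = Q·(S₀ − S) = 546 m³/d × (2730 − 14.2) g/m³ = 1.48×10^6 g/d = 1483 kg/d.
P_X = Y_obs·Q·(S₀ − S) = 0.2319 × 1483 = 343.9 kg VSS/d.
R_O = Q·ΔS − 1.42 P_X = 1483 − 488.3 = 994.5 kg O₂/d.

R_O ≈ 995 kg O₂/d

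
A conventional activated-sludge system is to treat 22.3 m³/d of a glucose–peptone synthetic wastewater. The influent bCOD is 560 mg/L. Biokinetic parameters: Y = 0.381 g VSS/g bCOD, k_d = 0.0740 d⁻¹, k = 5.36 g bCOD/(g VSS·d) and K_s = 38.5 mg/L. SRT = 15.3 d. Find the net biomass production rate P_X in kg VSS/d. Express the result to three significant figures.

P_X ≈ 2.22 kg VSS/d

From the Monod/SRT balance for a CMAS, S = K_s·(1+k_d θ_c)/[θ_c·(Y k − k_d) − 1] = 38.5 × (1 + 0.0740 × 15.3) / [15.3 × (0.381 × 5.36 − 0.0740) − 1] = 82.09 / 29.11 = 2.820 mg/L.
Observed yield with endogenous decay: Y_obs = Y / (1 + k_d·θ_c) = 0.381 / (1 + 0.0740 × 15.3) = 0.381 / 2.132 = 0.1787 g VSS/g bCOD.
Substrate removed = Q·(S₀ − S) = 22.3 m³/d × (560 − 2.82) g/m³ = 1.24×10^4 g/d = 12.43 kg/d.
Net biomass production P_X = Y_obs × Q·(S₀ − S) = 0.1787 × 12.43 = 2.220 kg VSS/d.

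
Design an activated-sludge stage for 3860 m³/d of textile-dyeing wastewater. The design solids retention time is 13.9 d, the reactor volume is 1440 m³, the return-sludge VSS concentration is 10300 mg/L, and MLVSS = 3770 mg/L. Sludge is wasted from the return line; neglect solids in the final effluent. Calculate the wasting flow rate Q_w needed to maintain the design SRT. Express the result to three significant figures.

Q_w ≈ 37.9 m³/d

Q_w = (V·X)/(θ_c X_r) = 1440 × 3770 / (13.9 × 10300) = 37.92 m³/d.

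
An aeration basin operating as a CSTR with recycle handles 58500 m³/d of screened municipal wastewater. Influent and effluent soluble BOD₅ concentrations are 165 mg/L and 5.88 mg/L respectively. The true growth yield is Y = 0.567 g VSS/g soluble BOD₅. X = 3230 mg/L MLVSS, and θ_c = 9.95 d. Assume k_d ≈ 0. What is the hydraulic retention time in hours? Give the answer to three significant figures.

Biomass mass balance (decay neglected): V·X = Y·Q·(S₀ − S)·θ_c, so V = 0.567 × 58500 × (165 − 5.88) × 9.95 / 3230 = 16259 m³.
HRT = V/Q = 16259 m³ / 58500 m³·d⁻¹ = 0.2779 d × 24 = 6.670 h.

τ ≈ 6.67 h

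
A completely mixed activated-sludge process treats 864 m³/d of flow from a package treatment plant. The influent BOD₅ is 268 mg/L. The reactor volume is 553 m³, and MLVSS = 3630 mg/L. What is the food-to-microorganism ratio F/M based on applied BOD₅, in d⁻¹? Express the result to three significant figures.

F/M ≈ 0.115 d⁻¹

F/M = Q·S₀ / (V·X) = 864 × 268 / (553.0 × 3630) = 0.1153 g BOD₅·(g VSS·d)⁻¹.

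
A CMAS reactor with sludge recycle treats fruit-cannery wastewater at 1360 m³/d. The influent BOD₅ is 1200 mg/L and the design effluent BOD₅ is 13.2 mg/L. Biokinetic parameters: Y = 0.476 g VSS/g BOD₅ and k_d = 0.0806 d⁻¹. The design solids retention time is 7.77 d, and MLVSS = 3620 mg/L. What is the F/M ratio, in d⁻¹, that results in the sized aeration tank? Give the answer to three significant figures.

From the SRT design equation V = Y Q (S₀−S) θ_c / [X (1 + k_d θ_c)] = 0.476 × 1360 × (1200 − 13.2) × 7.77 / [3620 × (1 + 0.0806 × 7.77)] = 5.97×10^6 / 5887 = 1014 m³.
F/M = Q·S₀ / (V·X) = 1360 × 1200 / (1014 × 3620) = 0.4446 g BOD₅·(g VSS·d)⁻¹.

F/M ≈ 0.445 d⁻¹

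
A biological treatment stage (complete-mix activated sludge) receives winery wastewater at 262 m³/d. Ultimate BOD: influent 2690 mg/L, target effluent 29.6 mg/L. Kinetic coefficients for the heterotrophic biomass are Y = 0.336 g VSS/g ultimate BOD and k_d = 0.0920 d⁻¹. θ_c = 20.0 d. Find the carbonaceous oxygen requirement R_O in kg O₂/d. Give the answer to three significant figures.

Y_obs = Y / (1 + k_d θ_c) = 0.336 / (1 + 0.0920 × 20.0) = 0.336 / 2.840 = 0.1183.
Substrate removed = Q·(S₀ − S) = 262 m³/d × (2690 − 29.6) g/m³ = 6.97×10^5 g/d = 697.0 kg/d.
Net sludge production P_X = 0.1183 × 697.0 = 82.46 kg VSS/d.
R_O = Q·ΔS − 1.42 P_X = 697.0 − 117.1 = 579.9 kg O₂/d.

R_O ≈ 580 kg O₂/d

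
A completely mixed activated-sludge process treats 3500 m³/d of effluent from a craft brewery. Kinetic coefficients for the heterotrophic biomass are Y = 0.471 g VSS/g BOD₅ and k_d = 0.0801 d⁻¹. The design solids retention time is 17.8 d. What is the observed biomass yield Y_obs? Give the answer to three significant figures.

Y_obs ≈ 0.194 g VSS/g BOD₅

Correct the yield for decay: Y_obs = Y/(1 + k_d θ_c) = 0.471 / (1 + 0.0801 × 17.8) = 0.471 / 2.426 = 0.1942.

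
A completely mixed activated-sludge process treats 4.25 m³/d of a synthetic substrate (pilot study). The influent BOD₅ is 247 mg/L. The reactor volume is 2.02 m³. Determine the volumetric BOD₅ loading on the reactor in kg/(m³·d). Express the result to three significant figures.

L_v = Q S₀ / V = 4.25 × 247 × 10⁻³ / 2.020 = 0.5197 kg/(m³·d).

L_v ≈ 0.520 kg BOD₅/(m³·d)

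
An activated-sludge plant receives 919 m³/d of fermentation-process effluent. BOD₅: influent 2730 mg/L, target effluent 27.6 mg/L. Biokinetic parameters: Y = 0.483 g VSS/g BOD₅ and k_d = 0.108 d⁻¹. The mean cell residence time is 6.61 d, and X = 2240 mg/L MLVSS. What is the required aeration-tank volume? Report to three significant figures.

V ≈ 2070 m³

From the SRT design equation V = Y Q (S₀−S) θ_c / [X (1 + k_d θ_c)] = 0.483 × 919 × (2730 − 27.6) × 6.61 / [2240 × (1 + 0.108 × 6.61)] = 7.93×10^6 / 3839 = 2065 m³.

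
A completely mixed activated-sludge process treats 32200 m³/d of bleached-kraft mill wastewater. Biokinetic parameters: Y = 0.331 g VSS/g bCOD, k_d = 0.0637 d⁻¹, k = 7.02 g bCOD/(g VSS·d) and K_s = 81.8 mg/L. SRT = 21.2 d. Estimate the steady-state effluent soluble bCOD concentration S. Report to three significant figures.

From the Monod/SRT balance for a CMAS, S = K_s·(1+k_d θ_c)/[θ_c·(Y k − k_d) − 1] = 81.8 × (1 + 0.0637 × 21.2) / [21.2 × (0.331 × 7.02 − 0.0637) − 1] = 192.3 / 46.91 = 4.099 mg/L.

S ≈ 4.10 mg/L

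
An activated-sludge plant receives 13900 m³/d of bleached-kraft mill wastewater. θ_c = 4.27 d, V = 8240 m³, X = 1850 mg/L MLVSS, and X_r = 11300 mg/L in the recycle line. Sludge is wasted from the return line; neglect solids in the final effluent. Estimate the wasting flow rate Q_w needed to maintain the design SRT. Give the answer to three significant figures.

Q_w ≈ 316 m³/d

θ_c = V·X/(Q_w·X_r) when wasting from the recycle, so Q_w = V·X/(θ_c·X_r) = 8240 × 1850 / (4.27 × 11300) = 315.9 m³/d.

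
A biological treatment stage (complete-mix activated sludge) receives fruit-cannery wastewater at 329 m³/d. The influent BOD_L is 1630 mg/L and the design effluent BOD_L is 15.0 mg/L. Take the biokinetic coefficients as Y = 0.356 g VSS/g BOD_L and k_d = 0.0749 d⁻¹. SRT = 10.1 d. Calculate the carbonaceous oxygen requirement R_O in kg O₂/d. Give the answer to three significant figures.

R_O ≈ 378 kg O₂/d

The observed yield is Y_obs = Y/(1 + k_d·θ_c) = 0.356 / (1 + 0.0749 × 10.1) = 0.356 / 1.756 = 0.2027 g VSS per g BOD_L removed.
Substrate removed = Q·(S₀ − S) = 329 m³/d × (1630 − 15.0) g/m³ = 5.31×10^5 g/d = 531.3 kg/d.
Net sludge production P_X = 0.2027 × 531.3 = 107.7 kg VSS/d.
R_O = Q·ΔS − 1.42 P_X = 531.3 − 152.9 = 378.4 kg O₂/d.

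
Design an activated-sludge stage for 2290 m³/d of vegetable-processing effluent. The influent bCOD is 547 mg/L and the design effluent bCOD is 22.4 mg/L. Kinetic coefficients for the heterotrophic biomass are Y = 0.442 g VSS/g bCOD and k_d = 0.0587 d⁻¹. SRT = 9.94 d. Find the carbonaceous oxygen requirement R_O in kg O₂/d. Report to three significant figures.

Correct the yield for decay: Y_obs = Y/(1 + k_d θ_c) = 0.442 / (1 + 0.0587 × 9.94) = 0.442 / 1.583 = 0.2791.
ΔS = 547 − 22.4 = 524.6 mg/L, so the substrate removal rate is 2290 × 524.6/1000 = 1201 kg bCOD/d.
P_X = Y_obs·Q·(S₀ − S) = 0.2791 × 1201 = 335.3 kg VSS/d.
R_O = Q·ΔS − 1.42 P_X = 1201 − 476.2 = 725.2 kg O₂/d.

R_O ≈ 725 kg O₂/d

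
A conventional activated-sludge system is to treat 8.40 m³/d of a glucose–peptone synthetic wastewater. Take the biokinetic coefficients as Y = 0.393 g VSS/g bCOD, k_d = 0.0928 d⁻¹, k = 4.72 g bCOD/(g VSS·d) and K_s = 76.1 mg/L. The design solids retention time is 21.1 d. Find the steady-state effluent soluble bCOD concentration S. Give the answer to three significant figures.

S ≈ 6.22 mg/L

Effluent substrate depends only on kinetics and SRT: S = K_s(1 + k_d θ_c) / [θ_c(Yk − k_d) − 1] = 76.1 × (1 + 0.0928 × 21.1) / [21.1 × (0.393 × 4.72 − 0.0928) − 1] = 225.1 / 36.18 = 6.222 mg/L.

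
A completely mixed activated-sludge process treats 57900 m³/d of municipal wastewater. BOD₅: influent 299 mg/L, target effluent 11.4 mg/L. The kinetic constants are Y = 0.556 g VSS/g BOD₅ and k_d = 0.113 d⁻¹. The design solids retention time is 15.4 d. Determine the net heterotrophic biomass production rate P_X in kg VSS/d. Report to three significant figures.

Correct the yield for decay: Y_obs = Y/(1 + k_d θ_c) = 0.556 / (1 + 0.113 × 15.4) = 0.556 / 2.740 = 0.2029.
Mass of BOD₅ removed per day: Q(S₀ − S) = 57900 × 287.6 g/m³ = 16652 kg/d.
Biomass produced: P_X = Y_obs·Q·ΔS = 0.2029 × 16652 ≈ 3379 kg VSS/d.

P_X ≈ 3380 kg VSS/d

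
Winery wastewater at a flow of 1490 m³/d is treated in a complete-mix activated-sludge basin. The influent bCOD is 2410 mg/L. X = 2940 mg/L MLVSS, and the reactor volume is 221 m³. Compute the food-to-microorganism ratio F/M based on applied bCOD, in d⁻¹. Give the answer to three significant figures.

F/M ≈ 5.53 d⁻¹

F/M = applied load / biomass = Q·S₀/(V·X) = 1490 × 2410 / (221.0 × 2940) = 5.527 d⁻¹.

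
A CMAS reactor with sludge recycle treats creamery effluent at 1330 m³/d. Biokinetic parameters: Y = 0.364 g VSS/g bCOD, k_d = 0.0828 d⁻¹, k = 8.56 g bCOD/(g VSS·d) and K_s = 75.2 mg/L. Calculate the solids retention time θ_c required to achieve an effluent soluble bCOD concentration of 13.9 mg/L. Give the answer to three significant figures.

θ_c ≈ 2.48 d

At the target effluent, Y k S/(K_s+S) = 0.364×8.56×13.9/89.10 = 0.4861 d⁻¹.
Then 1/θ_c = μ − k_d = 0.4861 − 0.0828 = 0.4033 d⁻¹, giving θ_c = 2.480 d.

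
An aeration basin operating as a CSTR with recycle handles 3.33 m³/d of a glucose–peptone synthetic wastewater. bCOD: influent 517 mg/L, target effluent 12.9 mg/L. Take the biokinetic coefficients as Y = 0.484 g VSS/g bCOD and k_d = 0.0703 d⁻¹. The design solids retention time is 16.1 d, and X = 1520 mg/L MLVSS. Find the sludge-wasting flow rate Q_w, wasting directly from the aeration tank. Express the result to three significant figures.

Steady-state biomass mass balance: V·X·(1 + k_d·θ_c) = Y·Q·(S₀ − S)·θ_c, so V = 0.484 × 3.33 × (517 − 12.9) × 16.1 / [1520 × (1 + 0.0703 × 16.1)] = 1.31×10^4 / 3240 = 4.037 m³.
With mixed-liquor wasting, θ_c = V/Q_w, so Q_w = V/θ_c = 4.037/16.1 = 0.2507 m³/d.

Q_w ≈ 0.251 m³/d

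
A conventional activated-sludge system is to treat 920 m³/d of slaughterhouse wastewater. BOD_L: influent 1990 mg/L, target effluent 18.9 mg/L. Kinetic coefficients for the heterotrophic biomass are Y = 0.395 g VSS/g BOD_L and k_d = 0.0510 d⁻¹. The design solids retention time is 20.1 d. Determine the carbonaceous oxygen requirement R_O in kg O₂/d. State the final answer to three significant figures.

R_O ≈ 1310 kg O₂/d

Y_obs = Y / (1 + k_d θ_c) = 0.395 / (1 + 0.0510 × 20.1) = 0.395 / 2.025 = 0.1951.
Mass of BOD_L removed per day: Q(S₀ − S) = 920 × 1971 g/m³ = 1813 kg/d.
Net sludge production P_X = 0.1951 × 1813 = 353.7 kg VSS/d.
R_O = Q·ΔS − 1.42 P_X = 1813 − 502.3 = 1311 kg O₂/d.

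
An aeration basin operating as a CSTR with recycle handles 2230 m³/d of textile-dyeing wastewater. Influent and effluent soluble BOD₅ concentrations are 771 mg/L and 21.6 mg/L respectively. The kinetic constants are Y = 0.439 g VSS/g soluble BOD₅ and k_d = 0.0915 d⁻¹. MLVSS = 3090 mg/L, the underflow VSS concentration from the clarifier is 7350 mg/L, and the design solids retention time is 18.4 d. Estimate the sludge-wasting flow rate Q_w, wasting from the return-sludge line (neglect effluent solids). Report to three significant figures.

From the SRT design equation V = Y Q (S₀−S) θ_c / [X (1 + k_d θ_c)] = 0.439 × 2230 × (771 − 21.6) × 18.4 / [3090 × (1 + 0.0915 × 18.4)] = 1.35×10^7 / 8292 = 1628 m³.
Wasting from the return line (neglecting effluent solids): Q_w = V·X / (θ_c·X_r) = 1628 × 3090 / (18.4 × 7350) = 37.19 m³/d.

Q_w ≈ 37.2 m³/d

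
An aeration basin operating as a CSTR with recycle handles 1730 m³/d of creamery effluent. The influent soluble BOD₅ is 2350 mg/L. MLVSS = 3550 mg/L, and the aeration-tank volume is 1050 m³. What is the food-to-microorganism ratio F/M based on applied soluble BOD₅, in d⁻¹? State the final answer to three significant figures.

F/M = applied load / biomass = Q·S₀/(V·X) = 1730 × 2350 / (1050 × 3550) = 1.091 d⁻¹.

F/M ≈ 1.09 d⁻¹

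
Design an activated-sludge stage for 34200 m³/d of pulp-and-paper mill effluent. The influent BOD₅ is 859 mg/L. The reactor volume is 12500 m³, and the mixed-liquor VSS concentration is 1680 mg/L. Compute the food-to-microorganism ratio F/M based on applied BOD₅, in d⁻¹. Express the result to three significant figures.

F/M ≈ 1.40 d⁻¹

F/M = applied load / biomass = Q·S₀/(V·X) = 34200 × 859 / (12500 × 1680) = 1.399 d⁻¹.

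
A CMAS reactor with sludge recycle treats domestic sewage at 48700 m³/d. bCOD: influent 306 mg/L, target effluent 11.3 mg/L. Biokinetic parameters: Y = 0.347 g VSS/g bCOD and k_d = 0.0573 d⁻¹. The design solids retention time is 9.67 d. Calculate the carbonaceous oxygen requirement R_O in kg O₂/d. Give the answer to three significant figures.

R_O ≈ 9800 kg O₂/d

Observed yield with endogenous decay: Y_obs = Y / (1 + k_d·θ_c) = 0.347 / (1 + 0.0573 × 9.67) = 0.347 / 1.554 = 0.2233 g VSS/g bCOD.
Mass of bCOD removed per day: Q(S₀ − S) = 48700 × 294.7 g/m³ = 14352 kg/d.
Net sludge production P_X = 0.2233 × 14352 = 3205 kg VSS/d.
Carbonaceous O₂ demand = substrate oxidised − cell-mass equivalent = 14352 − 1.42 × 3205 = 9801 kg O₂/d.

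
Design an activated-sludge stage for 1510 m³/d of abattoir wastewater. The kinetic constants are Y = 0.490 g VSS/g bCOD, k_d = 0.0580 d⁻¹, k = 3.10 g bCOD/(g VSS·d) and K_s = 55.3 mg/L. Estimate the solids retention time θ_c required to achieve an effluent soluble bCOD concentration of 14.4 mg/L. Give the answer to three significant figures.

θ_c ≈ 3.91 d

Specific growth rate at S = 14.4 mg/L: μ = YkS/(K_s+S) = 0.490·3.10·14.4/(55.3+14.4) = 0.3138 d⁻¹.
θ_c = 1/(μ − k_d) = 1/(0.3138 − 0.0580) = 1/0.2558 = 3.909 d.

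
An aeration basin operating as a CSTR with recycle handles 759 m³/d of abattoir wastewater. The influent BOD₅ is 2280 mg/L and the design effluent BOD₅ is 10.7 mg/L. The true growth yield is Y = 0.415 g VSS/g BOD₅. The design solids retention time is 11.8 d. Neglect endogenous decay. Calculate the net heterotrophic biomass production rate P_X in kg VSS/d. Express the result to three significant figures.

P_X ≈ 715 kg VSS/d

No decay correction is needed, so Y_obs = Y = 0.415.
Substrate removed = Q·(S₀ − S) = 759 m³/d × (2280 − 10.7) g/m³ = 1.72×10^6 g/d = 1722 kg/d.
P_X = Y_obs · Q(S₀ − S) = 0.4150 × 1722 = 714.8 kg VSS/d.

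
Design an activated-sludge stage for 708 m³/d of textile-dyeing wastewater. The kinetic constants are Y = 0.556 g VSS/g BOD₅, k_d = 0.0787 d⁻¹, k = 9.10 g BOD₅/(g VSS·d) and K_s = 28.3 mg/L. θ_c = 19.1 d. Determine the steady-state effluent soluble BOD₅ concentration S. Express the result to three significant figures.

S ≈ 0.753 mg/L

Effluent substrate depends only on kinetics and SRT: S = K_s(1 + k_d θ_c) / [θ_c(Yk − k_d) − 1] = 28.3 × (1 + 0.0787 × 19.1) / [19.1 × (0.556 × 9.10 − 0.0787) − 1] = 70.84 / 94.14 = 0.7525 mg/L.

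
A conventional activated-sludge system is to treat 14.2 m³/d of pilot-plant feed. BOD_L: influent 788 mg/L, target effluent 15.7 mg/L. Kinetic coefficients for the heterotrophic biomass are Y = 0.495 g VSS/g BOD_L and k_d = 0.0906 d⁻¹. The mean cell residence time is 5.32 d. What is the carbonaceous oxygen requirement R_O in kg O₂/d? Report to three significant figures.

R_O ≈ 5.77 kg O₂/d

The observed yield is Y_obs = Y/(1 + k_d·θ_c) = 0.495 / (1 + 0.0906 × 5.32) = 0.495 / 1.482 = 0.3340 g VSS per g BOD_L removed.
ΔS = 788 − 15.7 = 772.3 mg/L, so the substrate removal rate is 14.2 × 772.3/1000 = 10.97 kg BOD_L/d.
Biomass synthesised: P_X = Y_obs × 10.97 = 3.663 kg VSS/d.
Carbonaceous O₂ demand = substrate oxidised − cell-mass equivalent = 10.97 − 1.42 × 3.663 = 5.765 kg O₂/d.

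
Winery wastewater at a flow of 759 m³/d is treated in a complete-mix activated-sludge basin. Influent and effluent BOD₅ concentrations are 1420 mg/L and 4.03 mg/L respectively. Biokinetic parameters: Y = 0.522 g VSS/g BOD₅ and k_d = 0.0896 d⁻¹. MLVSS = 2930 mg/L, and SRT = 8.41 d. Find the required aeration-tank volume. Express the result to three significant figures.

V ≈ 918 m³

Rearranging the biomass balance for a CMAS with decay, V = Y·Q·ΔS·θ_c / [X·(1+k_d θ_c)] = 0.522 × 759 × (1420 − 4.03) × 8.41 / [2930 × (1 + 0.0896 × 8.41)] = 4.72×10^6 / 5138 = 918.3 m³.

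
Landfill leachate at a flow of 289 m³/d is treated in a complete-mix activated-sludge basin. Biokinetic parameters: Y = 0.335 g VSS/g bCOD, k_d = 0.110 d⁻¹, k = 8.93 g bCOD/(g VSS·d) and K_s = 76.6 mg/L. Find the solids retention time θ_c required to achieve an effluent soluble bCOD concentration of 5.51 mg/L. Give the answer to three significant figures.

θ_c ≈ 11.0 d

From 1/θ_c = Y·k·S/(K_s + S) − k_d: Y·k·S/(K_s+S) = 0.335 × 8.93 × 5.51 / (76.6 + 5.51) = 0.2007 d⁻¹.
Then 1/θ_c = μ − k_d = 0.2007 − 0.110 = 0.09075 d⁻¹, giving θ_c = 11.02 d.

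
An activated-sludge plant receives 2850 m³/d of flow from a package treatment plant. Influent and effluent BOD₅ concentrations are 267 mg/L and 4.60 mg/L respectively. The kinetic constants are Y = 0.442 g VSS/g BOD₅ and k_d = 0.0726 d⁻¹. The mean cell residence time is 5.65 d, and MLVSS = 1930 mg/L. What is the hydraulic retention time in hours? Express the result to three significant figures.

τ ≈ 5.78 h

Steady-state biomass mass balance: V·X·(1 + k_d·θ_c) = Y·Q·(S₀ − S)·θ_c, so V = 0.442 × 2850 × (267 − 4.60) × 5.65 / [1930 × (1 + 0.0726 × 5.65)] = 1.87×10^6 / 2722 = 686.2 m³.
HRT = V/Q = 686.2 m³ / 2850 m³·d⁻¹ = 0.2408 d × 24 = 5.778 h.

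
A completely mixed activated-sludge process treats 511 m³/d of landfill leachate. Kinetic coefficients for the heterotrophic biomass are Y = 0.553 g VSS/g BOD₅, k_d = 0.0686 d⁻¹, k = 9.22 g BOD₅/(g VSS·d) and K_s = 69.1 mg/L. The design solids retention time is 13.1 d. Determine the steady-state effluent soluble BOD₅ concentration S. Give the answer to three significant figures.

Effluent substrate depends only on kinetics and SRT: S = K_s(1 + k_d θ_c) / [θ_c(Yk − k_d) − 1] = 69.1 × (1 + 0.0686 × 13.1) / [13.1 × (0.553 × 9.22 − 0.0686) − 1] = 131.2 / 64.89 = 2.022 mg/L.

S ≈ 2.02 mg/L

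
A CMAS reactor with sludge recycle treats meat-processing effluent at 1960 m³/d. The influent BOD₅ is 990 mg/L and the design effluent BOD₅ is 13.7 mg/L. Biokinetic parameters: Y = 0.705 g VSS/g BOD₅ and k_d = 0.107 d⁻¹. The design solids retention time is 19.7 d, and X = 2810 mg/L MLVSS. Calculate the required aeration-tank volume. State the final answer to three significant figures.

Steady-state biomass mass balance: V·X·(1 + k_d·θ_c) = Y·Q·(S₀ − S)·θ_c, so V = 0.705 × 1960 × (990 − 13.7) × 19.7 / [2810 × (1 + 0.107 × 19.7)] = 2.66×10^7 / 8733 = 3043 m³.

V ≈ 3040 m³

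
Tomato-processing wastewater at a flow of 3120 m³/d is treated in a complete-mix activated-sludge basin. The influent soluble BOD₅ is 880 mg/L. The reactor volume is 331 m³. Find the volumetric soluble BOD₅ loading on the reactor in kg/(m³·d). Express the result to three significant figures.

L_v = Q S₀ / V = 3120 × 880 × 10⁻³ / 331.0 = 8.295 kg/(m³·d).

L_v ≈ 8.29 kg soluble BOD₅/(m³·d)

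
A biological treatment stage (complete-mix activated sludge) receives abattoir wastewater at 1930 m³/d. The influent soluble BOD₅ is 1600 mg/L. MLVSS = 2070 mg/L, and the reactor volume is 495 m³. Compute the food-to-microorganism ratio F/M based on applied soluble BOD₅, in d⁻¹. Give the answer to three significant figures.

F/M ≈ 3.01 d⁻¹

F/M = applied load / biomass = Q·S₀/(V·X) = 1930 × 1600 / (495.0 × 2070) = 3.014 d⁻¹.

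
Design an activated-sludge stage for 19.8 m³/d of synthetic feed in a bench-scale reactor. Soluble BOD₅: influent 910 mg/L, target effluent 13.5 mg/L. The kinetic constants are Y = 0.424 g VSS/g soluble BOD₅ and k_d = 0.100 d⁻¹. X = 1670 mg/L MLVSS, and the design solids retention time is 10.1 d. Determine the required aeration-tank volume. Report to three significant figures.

V ≈ 22.6 m³

From the SRT design equation V = Y Q (S₀−S) θ_c / [X (1 + k_d θ_c)] = 0.424 × 19.8 × (910 − 13.5) × 10.1 / [1670 × (1 + 0.100 × 10.1)] = 7.6×10^4 / 3357 = 22.65 m³.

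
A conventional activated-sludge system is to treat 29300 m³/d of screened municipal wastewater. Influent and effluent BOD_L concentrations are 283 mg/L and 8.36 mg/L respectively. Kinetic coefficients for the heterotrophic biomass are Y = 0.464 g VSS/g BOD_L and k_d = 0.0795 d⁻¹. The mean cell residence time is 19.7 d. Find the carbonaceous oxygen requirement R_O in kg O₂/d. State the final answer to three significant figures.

Correct the yield for decay: Y_obs = Y/(1 + k_d θ_c) = 0.464 / (1 + 0.0795 × 19.7) = 0.464 / 2.566 = 0.1808.
Q·(S₀ − S) = 29300 × (283 − 8.36) × 10⁻³ = 8047 kg/d removed.
P_X = Y_obs·Q·(S₀ − S) = 0.1808 × 8047 = 1455 kg VSS/d.
R_O = Q·ΔS − 1.42 P_X = 8047 − 2066 = 5981 kg O₂/d.

R_O ≈ 5980 kg O₂/d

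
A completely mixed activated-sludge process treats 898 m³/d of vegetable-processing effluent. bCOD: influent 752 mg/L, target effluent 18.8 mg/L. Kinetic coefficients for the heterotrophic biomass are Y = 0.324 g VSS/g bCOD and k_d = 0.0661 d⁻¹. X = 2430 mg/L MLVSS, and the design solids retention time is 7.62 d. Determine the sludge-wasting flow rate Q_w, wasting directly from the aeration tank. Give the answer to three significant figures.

Q_w ≈ 58.4 m³/d

From the SRT design equation V = Y Q (S₀−S) θ_c / [X (1 + k_d θ_c)] = 0.324 × 898 × (752 − 18.8) × 7.62 / [2430 × (1 + 0.0661 × 7.62)] = 1.63×10^6 / 3654 = 444.9 m³.
With mixed-liquor wasting, θ_c = V/Q_w, so Q_w = V/θ_c = 444.9/7.62 = 58.38 m³/d.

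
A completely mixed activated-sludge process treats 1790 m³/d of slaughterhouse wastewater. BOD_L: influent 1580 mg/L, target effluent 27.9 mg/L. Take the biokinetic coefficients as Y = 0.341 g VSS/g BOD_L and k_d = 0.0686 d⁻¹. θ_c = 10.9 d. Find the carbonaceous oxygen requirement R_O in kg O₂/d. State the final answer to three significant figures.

R_O ≈ 2010 kg O₂/d

Correct the yield for decay: Y_obs = Y/(1 + k_d θ_c) = 0.341 / (1 + 0.0686 × 10.9) = 0.341 / 1.748 = 0.1951.
Mass of BOD_L removed per day: Q(S₀ − S) = 1790 × 1552 g/m³ = 2778 kg/d.
P_X = Y_obs·Q·(S₀ − S) = 0.1951 × 2778 = 542.1 kg VSS/d.
R_O = Q·(S₀ − S) − 1.42·P_X = 2778 − 1.42 × 542.1 = 2009 kg O₂/d.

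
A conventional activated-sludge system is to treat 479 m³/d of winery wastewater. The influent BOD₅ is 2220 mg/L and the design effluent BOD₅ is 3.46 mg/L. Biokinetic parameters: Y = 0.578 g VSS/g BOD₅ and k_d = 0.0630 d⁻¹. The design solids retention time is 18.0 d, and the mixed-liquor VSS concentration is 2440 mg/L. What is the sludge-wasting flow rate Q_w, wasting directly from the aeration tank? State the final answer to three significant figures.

Rearranging the biomass balance for a CMAS with decay, V = Y·Q·ΔS·θ_c / [X·(1+k_d θ_c)] = 0.578 × 479 × (2220 − 3.46) × 18.0 / [2440 × (1 + 0.0630 × 18.0)] = 1.1×10^7 / 5207 = 2121 m³.
With mixed-liquor wasting, θ_c = V/Q_w, so Q_w = V/θ_c = 2121/18.0 = 117.9 m³/d.

Q_w ≈ 118 m³/d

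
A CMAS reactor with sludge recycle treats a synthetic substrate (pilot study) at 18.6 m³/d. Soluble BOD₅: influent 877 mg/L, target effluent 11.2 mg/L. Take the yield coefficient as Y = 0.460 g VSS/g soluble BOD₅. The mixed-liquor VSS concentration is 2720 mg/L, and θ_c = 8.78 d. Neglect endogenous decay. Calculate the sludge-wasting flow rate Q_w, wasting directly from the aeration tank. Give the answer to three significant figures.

V·X = Y·Q·ΔS·θ_c gives V = 0.460 × 18.6 × (877 − 11.2) × 8.78 / 2720 = 23.91 m³.
For wasting at MLVSS concentration, Q_w = V/θ_c = 23.91/8.78 = 2.723 m³/d.

Q_w ≈ 2.72 m³/d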